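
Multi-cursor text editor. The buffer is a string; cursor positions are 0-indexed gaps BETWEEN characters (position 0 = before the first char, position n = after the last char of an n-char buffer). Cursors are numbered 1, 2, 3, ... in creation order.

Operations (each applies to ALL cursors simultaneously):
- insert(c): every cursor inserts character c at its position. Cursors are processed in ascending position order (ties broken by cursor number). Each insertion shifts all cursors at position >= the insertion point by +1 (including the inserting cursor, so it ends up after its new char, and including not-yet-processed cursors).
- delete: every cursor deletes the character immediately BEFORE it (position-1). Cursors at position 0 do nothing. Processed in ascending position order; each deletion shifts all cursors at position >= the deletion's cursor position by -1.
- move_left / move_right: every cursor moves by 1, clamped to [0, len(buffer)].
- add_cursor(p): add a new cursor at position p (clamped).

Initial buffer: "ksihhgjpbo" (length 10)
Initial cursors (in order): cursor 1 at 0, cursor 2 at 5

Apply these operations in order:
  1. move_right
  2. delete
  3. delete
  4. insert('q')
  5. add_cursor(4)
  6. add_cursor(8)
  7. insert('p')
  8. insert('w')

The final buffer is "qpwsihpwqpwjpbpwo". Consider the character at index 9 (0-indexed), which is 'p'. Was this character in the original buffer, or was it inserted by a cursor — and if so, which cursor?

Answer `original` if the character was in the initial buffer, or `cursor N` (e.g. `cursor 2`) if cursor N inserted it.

Answer: cursor 2

Derivation:
After op 1 (move_right): buffer="ksihhgjpbo" (len 10), cursors c1@1 c2@6, authorship ..........
After op 2 (delete): buffer="sihhjpbo" (len 8), cursors c1@0 c2@4, authorship ........
After op 3 (delete): buffer="sihjpbo" (len 7), cursors c1@0 c2@3, authorship .......
After op 4 (insert('q')): buffer="qsihqjpbo" (len 9), cursors c1@1 c2@5, authorship 1...2....
After op 5 (add_cursor(4)): buffer="qsihqjpbo" (len 9), cursors c1@1 c3@4 c2@5, authorship 1...2....
After op 6 (add_cursor(8)): buffer="qsihqjpbo" (len 9), cursors c1@1 c3@4 c2@5 c4@8, authorship 1...2....
After op 7 (insert('p')): buffer="qpsihpqpjpbpo" (len 13), cursors c1@2 c3@6 c2@8 c4@12, authorship 11...322...4.
After op 8 (insert('w')): buffer="qpwsihpwqpwjpbpwo" (len 17), cursors c1@3 c3@8 c2@11 c4@16, authorship 111...33222...44.
Authorship (.=original, N=cursor N): 1 1 1 . . . 3 3 2 2 2 . . . 4 4 .
Index 9: author = 2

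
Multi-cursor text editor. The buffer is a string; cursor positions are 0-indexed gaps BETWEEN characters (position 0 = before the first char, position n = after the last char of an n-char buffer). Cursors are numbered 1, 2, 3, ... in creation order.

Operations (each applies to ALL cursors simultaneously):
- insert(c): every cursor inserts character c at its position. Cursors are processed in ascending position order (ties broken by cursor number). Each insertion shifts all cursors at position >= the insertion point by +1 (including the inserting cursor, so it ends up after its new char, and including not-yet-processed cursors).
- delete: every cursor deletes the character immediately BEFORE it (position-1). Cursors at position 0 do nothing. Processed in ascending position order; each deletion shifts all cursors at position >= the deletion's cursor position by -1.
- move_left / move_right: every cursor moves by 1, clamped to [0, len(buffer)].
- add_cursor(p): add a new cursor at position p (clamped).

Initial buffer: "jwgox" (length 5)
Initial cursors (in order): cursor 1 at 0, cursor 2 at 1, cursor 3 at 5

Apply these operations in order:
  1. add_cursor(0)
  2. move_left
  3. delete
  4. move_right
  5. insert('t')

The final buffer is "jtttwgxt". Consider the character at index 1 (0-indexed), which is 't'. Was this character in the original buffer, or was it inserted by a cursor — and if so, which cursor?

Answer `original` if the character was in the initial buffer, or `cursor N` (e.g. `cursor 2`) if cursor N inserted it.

Answer: cursor 1

Derivation:
After op 1 (add_cursor(0)): buffer="jwgox" (len 5), cursors c1@0 c4@0 c2@1 c3@5, authorship .....
After op 2 (move_left): buffer="jwgox" (len 5), cursors c1@0 c2@0 c4@0 c3@4, authorship .....
After op 3 (delete): buffer="jwgx" (len 4), cursors c1@0 c2@0 c4@0 c3@3, authorship ....
After op 4 (move_right): buffer="jwgx" (len 4), cursors c1@1 c2@1 c4@1 c3@4, authorship ....
After op 5 (insert('t')): buffer="jtttwgxt" (len 8), cursors c1@4 c2@4 c4@4 c3@8, authorship .124...3
Authorship (.=original, N=cursor N): . 1 2 4 . . . 3
Index 1: author = 1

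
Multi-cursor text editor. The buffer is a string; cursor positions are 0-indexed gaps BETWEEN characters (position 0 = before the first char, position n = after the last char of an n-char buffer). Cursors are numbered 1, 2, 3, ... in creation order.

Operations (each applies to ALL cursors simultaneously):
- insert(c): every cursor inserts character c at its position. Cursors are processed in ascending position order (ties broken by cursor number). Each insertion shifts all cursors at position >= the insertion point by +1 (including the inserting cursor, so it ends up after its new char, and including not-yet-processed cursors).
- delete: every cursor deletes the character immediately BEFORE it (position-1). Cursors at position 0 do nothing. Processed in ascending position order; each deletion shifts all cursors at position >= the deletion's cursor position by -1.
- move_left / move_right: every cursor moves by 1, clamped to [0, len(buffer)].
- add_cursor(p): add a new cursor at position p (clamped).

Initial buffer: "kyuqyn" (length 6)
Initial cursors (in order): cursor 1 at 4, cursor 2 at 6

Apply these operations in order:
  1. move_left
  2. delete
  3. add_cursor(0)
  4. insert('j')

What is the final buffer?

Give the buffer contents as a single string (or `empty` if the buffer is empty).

After op 1 (move_left): buffer="kyuqyn" (len 6), cursors c1@3 c2@5, authorship ......
After op 2 (delete): buffer="kyqn" (len 4), cursors c1@2 c2@3, authorship ....
After op 3 (add_cursor(0)): buffer="kyqn" (len 4), cursors c3@0 c1@2 c2@3, authorship ....
After op 4 (insert('j')): buffer="jkyjqjn" (len 7), cursors c3@1 c1@4 c2@6, authorship 3..1.2.

Answer: jkyjqjn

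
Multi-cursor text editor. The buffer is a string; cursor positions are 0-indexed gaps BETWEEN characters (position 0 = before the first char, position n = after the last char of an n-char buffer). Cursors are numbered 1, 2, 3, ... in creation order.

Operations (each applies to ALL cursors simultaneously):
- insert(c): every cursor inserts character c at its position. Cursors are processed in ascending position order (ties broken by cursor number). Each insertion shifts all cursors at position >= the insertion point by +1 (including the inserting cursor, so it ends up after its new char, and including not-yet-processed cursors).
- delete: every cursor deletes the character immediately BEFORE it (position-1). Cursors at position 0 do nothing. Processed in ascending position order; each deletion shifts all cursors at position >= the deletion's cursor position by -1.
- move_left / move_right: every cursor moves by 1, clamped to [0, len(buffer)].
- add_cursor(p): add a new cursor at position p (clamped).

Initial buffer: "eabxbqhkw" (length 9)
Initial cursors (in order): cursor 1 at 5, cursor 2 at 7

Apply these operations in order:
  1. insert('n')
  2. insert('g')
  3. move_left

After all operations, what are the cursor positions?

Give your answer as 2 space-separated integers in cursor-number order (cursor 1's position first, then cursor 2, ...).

After op 1 (insert('n')): buffer="eabxbnqhnkw" (len 11), cursors c1@6 c2@9, authorship .....1..2..
After op 2 (insert('g')): buffer="eabxbngqhngkw" (len 13), cursors c1@7 c2@11, authorship .....11..22..
After op 3 (move_left): buffer="eabxbngqhngkw" (len 13), cursors c1@6 c2@10, authorship .....11..22..

Answer: 6 10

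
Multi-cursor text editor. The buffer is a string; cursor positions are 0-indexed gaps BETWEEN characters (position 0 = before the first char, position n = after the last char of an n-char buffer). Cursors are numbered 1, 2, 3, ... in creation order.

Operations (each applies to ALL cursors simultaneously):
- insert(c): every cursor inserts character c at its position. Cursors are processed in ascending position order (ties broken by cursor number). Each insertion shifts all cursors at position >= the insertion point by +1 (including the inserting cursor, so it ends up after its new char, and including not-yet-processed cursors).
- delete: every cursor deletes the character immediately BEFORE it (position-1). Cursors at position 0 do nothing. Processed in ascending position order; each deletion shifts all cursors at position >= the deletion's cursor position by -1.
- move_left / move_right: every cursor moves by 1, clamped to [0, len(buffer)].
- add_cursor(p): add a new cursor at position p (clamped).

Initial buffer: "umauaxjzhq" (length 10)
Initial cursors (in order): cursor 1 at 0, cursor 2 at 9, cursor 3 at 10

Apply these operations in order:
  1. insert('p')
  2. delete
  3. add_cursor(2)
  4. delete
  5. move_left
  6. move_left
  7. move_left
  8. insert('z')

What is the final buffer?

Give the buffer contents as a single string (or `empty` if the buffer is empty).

After op 1 (insert('p')): buffer="pumauaxjzhpqp" (len 13), cursors c1@1 c2@11 c3@13, authorship 1.........2.3
After op 2 (delete): buffer="umauaxjzhq" (len 10), cursors c1@0 c2@9 c3@10, authorship ..........
After op 3 (add_cursor(2)): buffer="umauaxjzhq" (len 10), cursors c1@0 c4@2 c2@9 c3@10, authorship ..........
After op 4 (delete): buffer="uauaxjz" (len 7), cursors c1@0 c4@1 c2@7 c3@7, authorship .......
After op 5 (move_left): buffer="uauaxjz" (len 7), cursors c1@0 c4@0 c2@6 c3@6, authorship .......
After op 6 (move_left): buffer="uauaxjz" (len 7), cursors c1@0 c4@0 c2@5 c3@5, authorship .......
After op 7 (move_left): buffer="uauaxjz" (len 7), cursors c1@0 c4@0 c2@4 c3@4, authorship .......
After op 8 (insert('z')): buffer="zzuauazzxjz" (len 11), cursors c1@2 c4@2 c2@8 c3@8, authorship 14....23...

Answer: zzuauazzxjz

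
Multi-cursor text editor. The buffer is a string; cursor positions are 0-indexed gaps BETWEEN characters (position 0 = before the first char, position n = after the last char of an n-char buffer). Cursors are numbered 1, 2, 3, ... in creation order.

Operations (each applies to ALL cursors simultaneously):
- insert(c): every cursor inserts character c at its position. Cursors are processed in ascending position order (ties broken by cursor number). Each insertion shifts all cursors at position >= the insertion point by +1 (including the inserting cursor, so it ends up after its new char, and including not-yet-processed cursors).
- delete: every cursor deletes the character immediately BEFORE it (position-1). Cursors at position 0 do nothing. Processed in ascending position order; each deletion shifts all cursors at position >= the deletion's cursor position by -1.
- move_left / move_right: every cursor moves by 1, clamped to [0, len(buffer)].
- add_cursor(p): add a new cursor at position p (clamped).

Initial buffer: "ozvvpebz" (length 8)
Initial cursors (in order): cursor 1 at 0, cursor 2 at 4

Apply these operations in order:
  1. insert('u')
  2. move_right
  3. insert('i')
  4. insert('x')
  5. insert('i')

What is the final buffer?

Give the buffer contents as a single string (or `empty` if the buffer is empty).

After op 1 (insert('u')): buffer="uozvvupebz" (len 10), cursors c1@1 c2@6, authorship 1....2....
After op 2 (move_right): buffer="uozvvupebz" (len 10), cursors c1@2 c2@7, authorship 1....2....
After op 3 (insert('i')): buffer="uoizvvupiebz" (len 12), cursors c1@3 c2@9, authorship 1.1...2.2...
After op 4 (insert('x')): buffer="uoixzvvupixebz" (len 14), cursors c1@4 c2@11, authorship 1.11...2.22...
After op 5 (insert('i')): buffer="uoixizvvupixiebz" (len 16), cursors c1@5 c2@13, authorship 1.111...2.222...

Answer: uoixizvvupixiebz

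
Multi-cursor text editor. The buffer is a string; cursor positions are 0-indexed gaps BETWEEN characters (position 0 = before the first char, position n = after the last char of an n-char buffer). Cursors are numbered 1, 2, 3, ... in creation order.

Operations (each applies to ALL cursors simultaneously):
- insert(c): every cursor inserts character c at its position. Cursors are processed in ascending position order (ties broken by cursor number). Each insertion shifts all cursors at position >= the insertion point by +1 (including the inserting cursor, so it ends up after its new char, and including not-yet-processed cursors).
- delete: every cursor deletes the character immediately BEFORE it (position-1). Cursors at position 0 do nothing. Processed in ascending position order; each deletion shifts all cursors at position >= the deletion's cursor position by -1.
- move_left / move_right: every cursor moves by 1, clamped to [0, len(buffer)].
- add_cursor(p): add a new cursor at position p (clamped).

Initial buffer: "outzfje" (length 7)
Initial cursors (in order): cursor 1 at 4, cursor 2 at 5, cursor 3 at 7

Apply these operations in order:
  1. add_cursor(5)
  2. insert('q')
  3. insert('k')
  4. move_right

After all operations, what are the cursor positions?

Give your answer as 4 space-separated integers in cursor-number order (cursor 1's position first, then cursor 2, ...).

Answer: 7 12 15 12

Derivation:
After op 1 (add_cursor(5)): buffer="outzfje" (len 7), cursors c1@4 c2@5 c4@5 c3@7, authorship .......
After op 2 (insert('q')): buffer="outzqfqqjeq" (len 11), cursors c1@5 c2@8 c4@8 c3@11, authorship ....1.24..3
After op 3 (insert('k')): buffer="outzqkfqqkkjeqk" (len 15), cursors c1@6 c2@11 c4@11 c3@15, authorship ....11.2424..33
After op 4 (move_right): buffer="outzqkfqqkkjeqk" (len 15), cursors c1@7 c2@12 c4@12 c3@15, authorship ....11.2424..33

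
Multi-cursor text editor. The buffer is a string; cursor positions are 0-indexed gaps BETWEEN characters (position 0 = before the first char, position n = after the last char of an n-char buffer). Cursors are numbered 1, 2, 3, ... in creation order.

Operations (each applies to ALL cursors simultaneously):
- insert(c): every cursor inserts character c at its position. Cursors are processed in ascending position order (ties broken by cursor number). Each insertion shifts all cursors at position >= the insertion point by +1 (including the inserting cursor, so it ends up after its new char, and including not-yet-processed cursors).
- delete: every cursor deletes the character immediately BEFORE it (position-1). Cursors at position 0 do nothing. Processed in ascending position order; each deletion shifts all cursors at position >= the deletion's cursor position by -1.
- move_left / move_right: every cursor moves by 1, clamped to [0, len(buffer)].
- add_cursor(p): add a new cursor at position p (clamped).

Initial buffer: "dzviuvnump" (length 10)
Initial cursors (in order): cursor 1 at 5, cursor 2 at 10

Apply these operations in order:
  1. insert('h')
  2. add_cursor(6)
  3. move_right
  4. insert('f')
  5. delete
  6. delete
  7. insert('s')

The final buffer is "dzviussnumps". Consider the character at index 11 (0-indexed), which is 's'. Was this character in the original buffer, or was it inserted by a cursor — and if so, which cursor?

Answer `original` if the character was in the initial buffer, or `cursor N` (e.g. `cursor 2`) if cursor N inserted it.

Answer: cursor 2

Derivation:
After op 1 (insert('h')): buffer="dzviuhvnumph" (len 12), cursors c1@6 c2@12, authorship .....1.....2
After op 2 (add_cursor(6)): buffer="dzviuhvnumph" (len 12), cursors c1@6 c3@6 c2@12, authorship .....1.....2
After op 3 (move_right): buffer="dzviuhvnumph" (len 12), cursors c1@7 c3@7 c2@12, authorship .....1.....2
After op 4 (insert('f')): buffer="dzviuhvffnumphf" (len 15), cursors c1@9 c3@9 c2@15, authorship .....1.13....22
After op 5 (delete): buffer="dzviuhvnumph" (len 12), cursors c1@7 c3@7 c2@12, authorship .....1.....2
After op 6 (delete): buffer="dzviunump" (len 9), cursors c1@5 c3@5 c2@9, authorship .........
After op 7 (insert('s')): buffer="dzviussnumps" (len 12), cursors c1@7 c3@7 c2@12, authorship .....13....2
Authorship (.=original, N=cursor N): . . . . . 1 3 . . . . 2
Index 11: author = 2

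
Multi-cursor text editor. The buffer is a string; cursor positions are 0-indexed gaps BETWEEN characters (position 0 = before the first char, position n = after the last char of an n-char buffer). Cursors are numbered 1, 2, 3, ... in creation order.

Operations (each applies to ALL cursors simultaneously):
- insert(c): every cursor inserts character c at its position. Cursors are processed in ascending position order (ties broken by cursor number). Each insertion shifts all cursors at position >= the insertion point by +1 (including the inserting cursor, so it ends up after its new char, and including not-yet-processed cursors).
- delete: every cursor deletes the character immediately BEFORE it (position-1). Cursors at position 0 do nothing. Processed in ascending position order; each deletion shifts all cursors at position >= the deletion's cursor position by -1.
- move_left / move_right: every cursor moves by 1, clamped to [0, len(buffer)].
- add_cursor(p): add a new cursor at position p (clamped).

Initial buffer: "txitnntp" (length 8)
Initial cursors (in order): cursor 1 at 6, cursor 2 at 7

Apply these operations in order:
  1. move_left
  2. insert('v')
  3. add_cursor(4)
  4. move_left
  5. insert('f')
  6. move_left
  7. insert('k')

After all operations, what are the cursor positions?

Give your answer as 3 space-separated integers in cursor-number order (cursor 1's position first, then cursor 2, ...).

After op 1 (move_left): buffer="txitnntp" (len 8), cursors c1@5 c2@6, authorship ........
After op 2 (insert('v')): buffer="txitnvnvtp" (len 10), cursors c1@6 c2@8, authorship .....1.2..
After op 3 (add_cursor(4)): buffer="txitnvnvtp" (len 10), cursors c3@4 c1@6 c2@8, authorship .....1.2..
After op 4 (move_left): buffer="txitnvnvtp" (len 10), cursors c3@3 c1@5 c2@7, authorship .....1.2..
After op 5 (insert('f')): buffer="txiftnfvnfvtp" (len 13), cursors c3@4 c1@7 c2@10, authorship ...3..11.22..
After op 6 (move_left): buffer="txiftnfvnfvtp" (len 13), cursors c3@3 c1@6 c2@9, authorship ...3..11.22..
After op 7 (insert('k')): buffer="txikftnkfvnkfvtp" (len 16), cursors c3@4 c1@8 c2@12, authorship ...33..111.222..

Answer: 8 12 4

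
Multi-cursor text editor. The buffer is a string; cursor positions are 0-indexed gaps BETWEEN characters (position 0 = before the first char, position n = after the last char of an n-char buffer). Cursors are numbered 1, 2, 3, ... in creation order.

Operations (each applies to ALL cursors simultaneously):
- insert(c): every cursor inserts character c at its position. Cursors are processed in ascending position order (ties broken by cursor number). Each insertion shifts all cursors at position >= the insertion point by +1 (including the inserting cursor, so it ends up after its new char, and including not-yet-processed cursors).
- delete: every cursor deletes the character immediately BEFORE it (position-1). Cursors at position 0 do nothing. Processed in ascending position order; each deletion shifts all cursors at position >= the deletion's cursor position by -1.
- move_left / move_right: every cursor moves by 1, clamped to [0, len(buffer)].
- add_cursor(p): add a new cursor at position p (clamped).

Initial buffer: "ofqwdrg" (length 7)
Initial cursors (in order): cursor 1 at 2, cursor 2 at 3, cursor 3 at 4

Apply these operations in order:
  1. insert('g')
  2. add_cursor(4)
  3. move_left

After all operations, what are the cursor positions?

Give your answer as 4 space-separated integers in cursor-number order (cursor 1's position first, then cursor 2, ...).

Answer: 2 4 6 3

Derivation:
After op 1 (insert('g')): buffer="ofgqgwgdrg" (len 10), cursors c1@3 c2@5 c3@7, authorship ..1.2.3...
After op 2 (add_cursor(4)): buffer="ofgqgwgdrg" (len 10), cursors c1@3 c4@4 c2@5 c3@7, authorship ..1.2.3...
After op 3 (move_left): buffer="ofgqgwgdrg" (len 10), cursors c1@2 c4@3 c2@4 c3@6, authorship ..1.2.3...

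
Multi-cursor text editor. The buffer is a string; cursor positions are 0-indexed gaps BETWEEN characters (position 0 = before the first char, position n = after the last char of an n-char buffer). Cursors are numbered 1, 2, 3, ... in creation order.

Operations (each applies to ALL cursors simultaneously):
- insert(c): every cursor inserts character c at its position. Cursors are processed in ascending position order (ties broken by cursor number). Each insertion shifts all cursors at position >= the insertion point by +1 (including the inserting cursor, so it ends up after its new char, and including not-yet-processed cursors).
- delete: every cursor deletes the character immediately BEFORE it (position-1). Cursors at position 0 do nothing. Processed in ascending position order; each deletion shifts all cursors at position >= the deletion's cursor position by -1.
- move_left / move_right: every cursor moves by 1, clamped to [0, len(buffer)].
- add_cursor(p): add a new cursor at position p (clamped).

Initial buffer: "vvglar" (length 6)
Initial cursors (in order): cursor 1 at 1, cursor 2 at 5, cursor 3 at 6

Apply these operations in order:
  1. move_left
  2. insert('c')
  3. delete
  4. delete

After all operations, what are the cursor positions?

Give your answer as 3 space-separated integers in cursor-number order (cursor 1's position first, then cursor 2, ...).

Answer: 0 3 3

Derivation:
After op 1 (move_left): buffer="vvglar" (len 6), cursors c1@0 c2@4 c3@5, authorship ......
After op 2 (insert('c')): buffer="cvvglcacr" (len 9), cursors c1@1 c2@6 c3@8, authorship 1....2.3.
After op 3 (delete): buffer="vvglar" (len 6), cursors c1@0 c2@4 c3@5, authorship ......
After op 4 (delete): buffer="vvgr" (len 4), cursors c1@0 c2@3 c3@3, authorship ....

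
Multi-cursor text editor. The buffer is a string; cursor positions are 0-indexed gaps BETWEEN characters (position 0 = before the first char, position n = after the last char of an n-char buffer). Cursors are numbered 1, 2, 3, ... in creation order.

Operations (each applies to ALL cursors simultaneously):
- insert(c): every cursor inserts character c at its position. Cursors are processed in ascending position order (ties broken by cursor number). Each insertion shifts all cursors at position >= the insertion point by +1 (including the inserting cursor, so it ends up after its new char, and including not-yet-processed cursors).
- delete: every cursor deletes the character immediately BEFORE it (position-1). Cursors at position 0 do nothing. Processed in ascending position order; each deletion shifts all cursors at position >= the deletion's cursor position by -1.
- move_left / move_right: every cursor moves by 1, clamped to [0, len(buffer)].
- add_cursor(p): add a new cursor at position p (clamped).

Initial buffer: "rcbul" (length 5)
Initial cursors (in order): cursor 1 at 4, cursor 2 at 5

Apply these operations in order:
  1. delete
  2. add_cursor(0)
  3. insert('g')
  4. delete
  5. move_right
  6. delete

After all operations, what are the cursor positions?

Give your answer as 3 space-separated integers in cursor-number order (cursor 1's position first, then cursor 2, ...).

After op 1 (delete): buffer="rcb" (len 3), cursors c1@3 c2@3, authorship ...
After op 2 (add_cursor(0)): buffer="rcb" (len 3), cursors c3@0 c1@3 c2@3, authorship ...
After op 3 (insert('g')): buffer="grcbgg" (len 6), cursors c3@1 c1@6 c2@6, authorship 3...12
After op 4 (delete): buffer="rcb" (len 3), cursors c3@0 c1@3 c2@3, authorship ...
After op 5 (move_right): buffer="rcb" (len 3), cursors c3@1 c1@3 c2@3, authorship ...
After op 6 (delete): buffer="" (len 0), cursors c1@0 c2@0 c3@0, authorship 

Answer: 0 0 0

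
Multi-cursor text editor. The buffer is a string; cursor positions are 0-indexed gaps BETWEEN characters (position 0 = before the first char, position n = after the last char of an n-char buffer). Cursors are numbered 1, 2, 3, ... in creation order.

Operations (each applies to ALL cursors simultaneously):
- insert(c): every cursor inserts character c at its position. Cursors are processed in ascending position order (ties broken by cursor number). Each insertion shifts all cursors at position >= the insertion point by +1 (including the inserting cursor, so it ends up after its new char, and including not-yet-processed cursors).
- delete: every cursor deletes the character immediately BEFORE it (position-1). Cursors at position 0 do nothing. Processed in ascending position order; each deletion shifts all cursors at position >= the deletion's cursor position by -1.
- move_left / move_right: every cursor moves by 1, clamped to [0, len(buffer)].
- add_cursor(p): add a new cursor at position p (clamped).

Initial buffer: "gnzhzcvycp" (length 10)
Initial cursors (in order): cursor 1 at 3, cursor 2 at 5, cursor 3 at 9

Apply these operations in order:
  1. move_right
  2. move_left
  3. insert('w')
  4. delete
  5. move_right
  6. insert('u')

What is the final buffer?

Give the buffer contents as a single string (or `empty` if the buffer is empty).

After op 1 (move_right): buffer="gnzhzcvycp" (len 10), cursors c1@4 c2@6 c3@10, authorship ..........
After op 2 (move_left): buffer="gnzhzcvycp" (len 10), cursors c1@3 c2@5 c3@9, authorship ..........
After op 3 (insert('w')): buffer="gnzwhzwcvycwp" (len 13), cursors c1@4 c2@7 c3@12, authorship ...1..2....3.
After op 4 (delete): buffer="gnzhzcvycp" (len 10), cursors c1@3 c2@5 c3@9, authorship ..........
After op 5 (move_right): buffer="gnzhzcvycp" (len 10), cursors c1@4 c2@6 c3@10, authorship ..........
After op 6 (insert('u')): buffer="gnzhuzcuvycpu" (len 13), cursors c1@5 c2@8 c3@13, authorship ....1..2....3

Answer: gnzhuzcuvycpu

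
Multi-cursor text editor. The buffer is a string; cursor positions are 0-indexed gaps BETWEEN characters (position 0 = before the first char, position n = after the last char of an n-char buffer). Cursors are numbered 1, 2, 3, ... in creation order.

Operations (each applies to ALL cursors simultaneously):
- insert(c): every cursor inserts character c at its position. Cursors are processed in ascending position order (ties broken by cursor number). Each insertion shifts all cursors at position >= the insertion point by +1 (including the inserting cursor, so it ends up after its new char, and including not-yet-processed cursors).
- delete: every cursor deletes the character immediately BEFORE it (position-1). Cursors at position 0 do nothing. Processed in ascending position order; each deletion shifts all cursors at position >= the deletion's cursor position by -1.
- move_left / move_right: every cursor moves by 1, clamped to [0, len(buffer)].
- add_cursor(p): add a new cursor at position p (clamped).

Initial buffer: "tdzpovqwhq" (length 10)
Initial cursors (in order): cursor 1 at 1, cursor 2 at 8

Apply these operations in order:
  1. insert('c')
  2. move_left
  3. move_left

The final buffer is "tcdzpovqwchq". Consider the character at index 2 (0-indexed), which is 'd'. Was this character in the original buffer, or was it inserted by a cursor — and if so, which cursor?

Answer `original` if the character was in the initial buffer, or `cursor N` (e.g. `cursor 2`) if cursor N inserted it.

Answer: original

Derivation:
After op 1 (insert('c')): buffer="tcdzpovqwchq" (len 12), cursors c1@2 c2@10, authorship .1.......2..
After op 2 (move_left): buffer="tcdzpovqwchq" (len 12), cursors c1@1 c2@9, authorship .1.......2..
After op 3 (move_left): buffer="tcdzpovqwchq" (len 12), cursors c1@0 c2@8, authorship .1.......2..
Authorship (.=original, N=cursor N): . 1 . . . . . . . 2 . .
Index 2: author = original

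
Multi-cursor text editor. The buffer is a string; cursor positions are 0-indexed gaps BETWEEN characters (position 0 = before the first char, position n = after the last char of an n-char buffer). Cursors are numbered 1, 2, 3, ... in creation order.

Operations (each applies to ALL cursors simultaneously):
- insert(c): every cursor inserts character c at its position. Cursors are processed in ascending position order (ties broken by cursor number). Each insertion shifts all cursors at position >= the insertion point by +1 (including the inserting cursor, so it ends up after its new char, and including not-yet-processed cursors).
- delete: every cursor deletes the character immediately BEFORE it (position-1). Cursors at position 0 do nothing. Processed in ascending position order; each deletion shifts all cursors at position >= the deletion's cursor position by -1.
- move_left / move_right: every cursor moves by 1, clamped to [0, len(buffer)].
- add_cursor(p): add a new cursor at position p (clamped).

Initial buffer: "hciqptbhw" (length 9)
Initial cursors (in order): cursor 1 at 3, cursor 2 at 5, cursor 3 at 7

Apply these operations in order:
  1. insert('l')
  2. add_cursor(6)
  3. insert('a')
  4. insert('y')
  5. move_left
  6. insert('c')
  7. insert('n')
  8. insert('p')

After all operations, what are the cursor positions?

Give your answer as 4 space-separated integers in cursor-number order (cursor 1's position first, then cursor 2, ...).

After op 1 (insert('l')): buffer="hcilqpltblhw" (len 12), cursors c1@4 c2@7 c3@10, authorship ...1..2..3..
After op 2 (add_cursor(6)): buffer="hcilqpltblhw" (len 12), cursors c1@4 c4@6 c2@7 c3@10, authorship ...1..2..3..
After op 3 (insert('a')): buffer="hcilaqpalatblahw" (len 16), cursors c1@5 c4@8 c2@10 c3@14, authorship ...11..422..33..
After op 4 (insert('y')): buffer="hcilayqpaylaytblayhw" (len 20), cursors c1@6 c4@10 c2@13 c3@18, authorship ...111..44222..333..
After op 5 (move_left): buffer="hcilayqpaylaytblayhw" (len 20), cursors c1@5 c4@9 c2@12 c3@17, authorship ...111..44222..333..
After op 6 (insert('c')): buffer="hcilacyqpacylacytblacyhw" (len 24), cursors c1@6 c4@11 c2@15 c3@21, authorship ...1111..4442222..3333..
After op 7 (insert('n')): buffer="hcilacnyqpacnylacnytblacnyhw" (len 28), cursors c1@7 c4@13 c2@18 c3@25, authorship ...11111..444422222..33333..
After op 8 (insert('p')): buffer="hcilacnpyqpacnpylacnpytblacnpyhw" (len 32), cursors c1@8 c4@15 c2@21 c3@29, authorship ...111111..44444222222..333333..

Answer: 8 21 29 15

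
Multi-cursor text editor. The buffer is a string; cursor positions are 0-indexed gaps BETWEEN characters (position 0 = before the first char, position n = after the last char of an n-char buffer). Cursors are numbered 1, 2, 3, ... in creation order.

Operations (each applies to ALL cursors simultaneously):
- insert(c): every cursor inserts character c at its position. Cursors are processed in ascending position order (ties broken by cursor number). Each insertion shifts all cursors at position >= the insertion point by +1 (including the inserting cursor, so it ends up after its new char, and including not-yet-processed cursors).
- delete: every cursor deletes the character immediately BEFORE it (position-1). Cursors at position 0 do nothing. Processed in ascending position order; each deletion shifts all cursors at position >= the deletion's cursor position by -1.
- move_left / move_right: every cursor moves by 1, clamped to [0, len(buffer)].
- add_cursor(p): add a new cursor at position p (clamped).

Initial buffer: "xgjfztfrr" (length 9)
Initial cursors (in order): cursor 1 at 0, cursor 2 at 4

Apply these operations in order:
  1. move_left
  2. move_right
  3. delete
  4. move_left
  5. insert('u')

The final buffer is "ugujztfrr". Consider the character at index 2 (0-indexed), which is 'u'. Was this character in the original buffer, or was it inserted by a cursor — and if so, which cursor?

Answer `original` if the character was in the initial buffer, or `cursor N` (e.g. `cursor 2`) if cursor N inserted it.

After op 1 (move_left): buffer="xgjfztfrr" (len 9), cursors c1@0 c2@3, authorship .........
After op 2 (move_right): buffer="xgjfztfrr" (len 9), cursors c1@1 c2@4, authorship .........
After op 3 (delete): buffer="gjztfrr" (len 7), cursors c1@0 c2@2, authorship .......
After op 4 (move_left): buffer="gjztfrr" (len 7), cursors c1@0 c2@1, authorship .......
After op 5 (insert('u')): buffer="ugujztfrr" (len 9), cursors c1@1 c2@3, authorship 1.2......
Authorship (.=original, N=cursor N): 1 . 2 . . . . . .
Index 2: author = 2

Answer: cursor 2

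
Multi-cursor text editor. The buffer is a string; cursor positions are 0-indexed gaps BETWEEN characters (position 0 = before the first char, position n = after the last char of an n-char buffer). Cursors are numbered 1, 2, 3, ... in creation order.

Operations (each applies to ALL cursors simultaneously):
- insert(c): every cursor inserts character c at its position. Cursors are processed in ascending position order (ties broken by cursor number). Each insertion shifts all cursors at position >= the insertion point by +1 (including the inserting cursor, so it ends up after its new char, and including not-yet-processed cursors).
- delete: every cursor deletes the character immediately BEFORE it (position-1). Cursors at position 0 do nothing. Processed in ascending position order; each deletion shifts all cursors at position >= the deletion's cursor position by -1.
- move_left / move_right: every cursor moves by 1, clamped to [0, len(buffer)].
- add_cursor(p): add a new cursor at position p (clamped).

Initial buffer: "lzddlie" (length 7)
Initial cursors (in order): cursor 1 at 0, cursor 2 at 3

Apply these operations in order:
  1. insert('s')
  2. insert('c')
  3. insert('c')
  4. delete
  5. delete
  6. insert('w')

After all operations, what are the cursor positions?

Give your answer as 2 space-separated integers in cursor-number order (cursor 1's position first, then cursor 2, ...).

Answer: 2 7

Derivation:
After op 1 (insert('s')): buffer="slzdsdlie" (len 9), cursors c1@1 c2@5, authorship 1...2....
After op 2 (insert('c')): buffer="sclzdscdlie" (len 11), cursors c1@2 c2@7, authorship 11...22....
After op 3 (insert('c')): buffer="scclzdsccdlie" (len 13), cursors c1@3 c2@9, authorship 111...222....
After op 4 (delete): buffer="sclzdscdlie" (len 11), cursors c1@2 c2@7, authorship 11...22....
After op 5 (delete): buffer="slzdsdlie" (len 9), cursors c1@1 c2@5, authorship 1...2....
After op 6 (insert('w')): buffer="swlzdswdlie" (len 11), cursors c1@2 c2@7, authorship 11...22....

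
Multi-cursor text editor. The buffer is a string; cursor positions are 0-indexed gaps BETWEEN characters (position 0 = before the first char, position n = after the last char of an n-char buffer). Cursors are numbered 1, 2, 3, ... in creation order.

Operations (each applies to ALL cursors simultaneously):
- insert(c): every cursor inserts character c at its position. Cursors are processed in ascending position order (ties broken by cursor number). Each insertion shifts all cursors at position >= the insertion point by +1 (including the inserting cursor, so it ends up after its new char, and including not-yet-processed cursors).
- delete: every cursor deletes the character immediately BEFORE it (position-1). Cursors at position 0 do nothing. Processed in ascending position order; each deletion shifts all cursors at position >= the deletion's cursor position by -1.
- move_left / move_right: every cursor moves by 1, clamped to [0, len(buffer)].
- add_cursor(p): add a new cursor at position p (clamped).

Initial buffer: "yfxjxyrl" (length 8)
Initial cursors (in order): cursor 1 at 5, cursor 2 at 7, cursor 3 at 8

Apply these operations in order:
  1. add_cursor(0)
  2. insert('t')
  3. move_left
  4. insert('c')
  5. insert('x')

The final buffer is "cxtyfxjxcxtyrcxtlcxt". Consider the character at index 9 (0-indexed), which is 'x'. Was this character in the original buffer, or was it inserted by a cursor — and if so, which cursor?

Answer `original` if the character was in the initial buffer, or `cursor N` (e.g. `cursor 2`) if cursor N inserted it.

Answer: cursor 1

Derivation:
After op 1 (add_cursor(0)): buffer="yfxjxyrl" (len 8), cursors c4@0 c1@5 c2@7 c3@8, authorship ........
After op 2 (insert('t')): buffer="tyfxjxtyrtlt" (len 12), cursors c4@1 c1@7 c2@10 c3@12, authorship 4.....1..2.3
After op 3 (move_left): buffer="tyfxjxtyrtlt" (len 12), cursors c4@0 c1@6 c2@9 c3@11, authorship 4.....1..2.3
After op 4 (insert('c')): buffer="ctyfxjxctyrctlct" (len 16), cursors c4@1 c1@8 c2@12 c3@15, authorship 44.....11..22.33
After op 5 (insert('x')): buffer="cxtyfxjxcxtyrcxtlcxt" (len 20), cursors c4@2 c1@10 c2@15 c3@19, authorship 444.....111..222.333
Authorship (.=original, N=cursor N): 4 4 4 . . . . . 1 1 1 . . 2 2 2 . 3 3 3
Index 9: author = 1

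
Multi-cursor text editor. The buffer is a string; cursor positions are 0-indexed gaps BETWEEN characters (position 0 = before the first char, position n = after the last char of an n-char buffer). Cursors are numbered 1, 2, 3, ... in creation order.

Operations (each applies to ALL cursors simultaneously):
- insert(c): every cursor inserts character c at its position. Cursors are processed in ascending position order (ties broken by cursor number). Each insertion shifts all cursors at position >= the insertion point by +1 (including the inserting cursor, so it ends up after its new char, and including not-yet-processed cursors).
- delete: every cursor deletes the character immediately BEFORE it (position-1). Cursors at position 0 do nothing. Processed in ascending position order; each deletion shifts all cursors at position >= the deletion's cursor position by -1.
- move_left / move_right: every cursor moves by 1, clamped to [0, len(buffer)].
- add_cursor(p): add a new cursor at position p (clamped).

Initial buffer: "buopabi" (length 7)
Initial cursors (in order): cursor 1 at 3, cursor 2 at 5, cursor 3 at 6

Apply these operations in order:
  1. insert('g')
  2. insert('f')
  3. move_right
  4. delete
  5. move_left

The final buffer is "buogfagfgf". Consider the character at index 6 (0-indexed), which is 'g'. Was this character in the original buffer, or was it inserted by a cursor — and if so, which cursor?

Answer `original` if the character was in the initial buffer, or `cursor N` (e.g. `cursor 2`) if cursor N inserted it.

After op 1 (insert('g')): buffer="buogpagbgi" (len 10), cursors c1@4 c2@7 c3@9, authorship ...1..2.3.
After op 2 (insert('f')): buffer="buogfpagfbgfi" (len 13), cursors c1@5 c2@9 c3@12, authorship ...11..22.33.
After op 3 (move_right): buffer="buogfpagfbgfi" (len 13), cursors c1@6 c2@10 c3@13, authorship ...11..22.33.
After op 4 (delete): buffer="buogfagfgf" (len 10), cursors c1@5 c2@8 c3@10, authorship ...11.2233
After op 5 (move_left): buffer="buogfagfgf" (len 10), cursors c1@4 c2@7 c3@9, authorship ...11.2233
Authorship (.=original, N=cursor N): . . . 1 1 . 2 2 3 3
Index 6: author = 2

Answer: cursor 2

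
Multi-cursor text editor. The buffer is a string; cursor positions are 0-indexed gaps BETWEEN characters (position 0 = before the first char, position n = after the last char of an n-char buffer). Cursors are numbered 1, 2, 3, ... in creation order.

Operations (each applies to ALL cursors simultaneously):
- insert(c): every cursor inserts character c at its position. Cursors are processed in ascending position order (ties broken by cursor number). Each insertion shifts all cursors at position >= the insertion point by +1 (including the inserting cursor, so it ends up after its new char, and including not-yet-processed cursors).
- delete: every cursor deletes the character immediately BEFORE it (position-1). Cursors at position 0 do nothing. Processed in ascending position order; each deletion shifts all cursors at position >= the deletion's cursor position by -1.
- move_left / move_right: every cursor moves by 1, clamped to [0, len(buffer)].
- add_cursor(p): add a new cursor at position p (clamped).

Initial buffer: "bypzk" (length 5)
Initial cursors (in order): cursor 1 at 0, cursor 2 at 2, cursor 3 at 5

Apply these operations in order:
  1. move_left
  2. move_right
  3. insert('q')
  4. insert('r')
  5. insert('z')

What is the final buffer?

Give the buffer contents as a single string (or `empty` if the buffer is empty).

After op 1 (move_left): buffer="bypzk" (len 5), cursors c1@0 c2@1 c3@4, authorship .....
After op 2 (move_right): buffer="bypzk" (len 5), cursors c1@1 c2@2 c3@5, authorship .....
After op 3 (insert('q')): buffer="bqyqpzkq" (len 8), cursors c1@2 c2@4 c3@8, authorship .1.2...3
After op 4 (insert('r')): buffer="bqryqrpzkqr" (len 11), cursors c1@3 c2@6 c3@11, authorship .11.22...33
After op 5 (insert('z')): buffer="bqrzyqrzpzkqrz" (len 14), cursors c1@4 c2@8 c3@14, authorship .111.222...333

Answer: bqrzyqrzpzkqrz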